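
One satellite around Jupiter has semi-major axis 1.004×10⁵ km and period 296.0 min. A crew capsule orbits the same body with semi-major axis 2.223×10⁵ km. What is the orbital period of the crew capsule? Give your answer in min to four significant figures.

T₂ ≈ 975.2 min

Kepler's third law: T² ∝ a³, so T₂ = T₁ (a₂/a₁)^(3/2).
a₂/a₁ = 2.214, (a₂/a₁)^(3/2) = 3.295.
T₂ = 296.0 × 3.295 = 975.2 min.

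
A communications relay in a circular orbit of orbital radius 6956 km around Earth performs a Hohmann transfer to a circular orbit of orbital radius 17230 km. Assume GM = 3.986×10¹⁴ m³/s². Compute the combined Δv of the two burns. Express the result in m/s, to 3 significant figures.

r₁ = 6956 km = 6.956×10⁶ m.
r₂ = 17230 km = 1.723×10⁷ m.
Transfer ellipse a_t = (r₁ + r₂)/2 = 1.209×10⁷ m.
At r₁: circular v_c1 = √(μ/r₁) = 7570 m/s; transfer-perigee v_p = √[μ(2/r₁ − 1/a_t)] = 9036 m/s.
Δv₁ = v_p − v_c1 = 1466 m/s.
At r₂: circular v_c2 = √(μ/r₂) = 4810 m/s; transfer-apogee v_a = √[μ(2/r₂ − 1/a_t)] = 3648 m/s.
Δv₂ = v_c2 − v_a = 1162 m/s.
Total Δv = Δv₁ + Δv₂ = 2628 m/s.

Δv_total ≈ 2630 m/s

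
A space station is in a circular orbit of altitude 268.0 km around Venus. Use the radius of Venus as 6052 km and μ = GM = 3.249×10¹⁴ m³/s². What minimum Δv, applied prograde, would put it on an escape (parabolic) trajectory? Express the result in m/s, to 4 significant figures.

r = 6052 + 268.0 = 6320.0 km = 6.3200×10⁶ m.
Circular speed v_c = √(μ/r) = 7170 m/s.
Escape speed v_esc = √(2μ/r) = √2 × v_c = 10140 m/s.
Δv = v_esc − v_c = 2970 m/s.

Δv ≈ 2970 m/s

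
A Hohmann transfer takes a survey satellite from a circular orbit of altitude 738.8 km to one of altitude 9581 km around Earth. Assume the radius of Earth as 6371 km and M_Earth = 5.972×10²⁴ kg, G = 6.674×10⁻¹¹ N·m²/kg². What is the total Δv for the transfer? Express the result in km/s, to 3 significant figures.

μ = GM = 6.674×10⁻¹¹ × 5.972×10²⁴ = 3.986×10¹⁴ m³/s².
r₁ = 6371 + 738.8 = 7109.8 km = 7.1098×10⁶ m.
r₂ = 6371 + 9581 = 15952 km = 1.5952×10⁷ m.
Transfer ellipse a_t = (r₁ + r₂)/2 = 1.153×10⁷ m.
At r₁: circular v_c1 = √(μ/r₁) = 7487 m/s; transfer-perigee v_p = √[μ(2/r₁ − 1/a_t)] = 8806 m/s.
Δv₁ = v_p − v_c1 = 1319 m/s.
At r₂: circular v_c2 = √(μ/r₂) = 4999 m/s; transfer-apogee v_a = √[μ(2/r₂ − 1/a_t)] = 3925 m/s.
Δv₂ = v_c2 − v_a = 1074 m/s.
Total Δv = Δv₁ + Δv₂ = 2393 m/s = 2.393 km/s.

Δv_total ≈ 2.39 km/s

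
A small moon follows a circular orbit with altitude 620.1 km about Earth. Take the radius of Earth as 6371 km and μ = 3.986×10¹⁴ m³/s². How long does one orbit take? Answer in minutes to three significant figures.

T ≈ 97.0 minutes

r = 6371 + 620.1 = 6991.1 km = 6.9911×10⁶ m.
Kepler's third law: T = 2π√(r³/μ) = 2π√((6.991×10⁶)³ / 3.986×10¹⁴).
r³/μ = 8.572×10⁵ s², so T = 2π × 9.259×10² = 5.817×10³ s.
Converting: 5.817×10³ s ÷ 60.00 = 96.96 minutes.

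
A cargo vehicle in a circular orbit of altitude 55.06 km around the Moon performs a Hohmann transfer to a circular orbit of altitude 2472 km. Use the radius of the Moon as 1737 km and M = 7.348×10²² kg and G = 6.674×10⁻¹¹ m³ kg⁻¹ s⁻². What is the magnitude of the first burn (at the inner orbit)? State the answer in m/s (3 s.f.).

Δv ≈ 305 m/s

μ = GM = 6.674×10⁻¹¹ × 7.348×10²² = 4.904×10¹² m³/s².
r₁ = 1737 + 55.06 = 1792.1 km = 1.7921×10⁶ m.
r₂ = 1737 + 2472 = 4209.0 km = 4.2090×10⁶ m.
Transfer ellipse a_t = (r₁ + r₂)/2 = 3.001×10⁶ m.
At r₁: circular v_c1 = √(μ/r₁) = 1654 m/s; transfer-perilune v_p = √[μ(2/r₁ − 1/a_t)] = 1959 m/s.
Δv₁ = v_p − v_c1 = 305.0 m/s.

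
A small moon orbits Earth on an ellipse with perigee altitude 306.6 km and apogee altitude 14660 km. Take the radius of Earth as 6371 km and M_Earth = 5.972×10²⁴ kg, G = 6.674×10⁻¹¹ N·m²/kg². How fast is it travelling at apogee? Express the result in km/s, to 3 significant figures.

v ≈ 3.02 km/s

μ = GM = 6.674×10⁻¹¹ × 5.972×10²⁴ = 3.986×10¹⁴ m³/s².
r_p = 6371 + 306.6 = 6677.6 km = 6.6776×10⁶ m.
r_a = 6371 + 14660 = 21031 km = 2.1031×10⁷ m.
Semi-major axis a = (r_p + r_a)/2 = 13854 km = 1.385×10⁷ m.
Vis-viva: v² = μ(2/r − 1/a) = 3.986×10¹⁴ × (9.510×10⁻⁸ − 7.218×10⁻⁸) = 9.134×10⁶ m²/s².
v = 3022 m/s = 3.022 km/s.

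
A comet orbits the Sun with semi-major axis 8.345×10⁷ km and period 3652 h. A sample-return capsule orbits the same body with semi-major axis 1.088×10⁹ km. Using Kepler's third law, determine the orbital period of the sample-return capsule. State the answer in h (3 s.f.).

Kepler's third law: T² ∝ a³, so T₂ = T₁ (a₂/a₁)^(3/2).
a₂/a₁ = 13.04, (a₂/a₁)^(3/2) = 47.08.
T₂ = 3652 × 47.08 = 1.719×10⁵ h.

T₂ ≈ 1.72×10⁵ h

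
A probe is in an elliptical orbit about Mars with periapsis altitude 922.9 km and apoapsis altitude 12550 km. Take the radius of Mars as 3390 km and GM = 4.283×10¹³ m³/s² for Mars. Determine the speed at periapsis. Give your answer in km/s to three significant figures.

v ≈ 3.95 km/s

r_p = 3390 + 922.9 = 4312.9 km = 4.3129×10⁶ m.
r_a = 3390 + 12550 = 15940 km = 1.5940×10⁷ m.
Semi-major axis a = (r_p + r_a)/2 = 10126 km = 1.013×10⁷ m.
Vis-viva: v² = μ(2/r − 1/a) = 4.283×10¹³ × (4.637×10⁻⁷ − 9.875×10⁻⁸) = 1.563×10⁷ m²/s².
v = 3954 m/s = 3.954 km/s.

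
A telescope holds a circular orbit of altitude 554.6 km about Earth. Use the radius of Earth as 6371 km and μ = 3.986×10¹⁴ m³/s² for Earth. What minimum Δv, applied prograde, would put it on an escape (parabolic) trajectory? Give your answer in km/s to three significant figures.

r = 6371 + 554.6 = 6925.6 km = 6.9256×10⁶ m.
Circular speed v_c = √(μ/r) = 7586 m/s.
Escape speed v_esc = √(2μ/r) = √2 × v_c = 10730 m/s.
Δv = v_esc − v_c = 3142 m/s = 3.142 km/s.

Δv ≈ 3.14 km/s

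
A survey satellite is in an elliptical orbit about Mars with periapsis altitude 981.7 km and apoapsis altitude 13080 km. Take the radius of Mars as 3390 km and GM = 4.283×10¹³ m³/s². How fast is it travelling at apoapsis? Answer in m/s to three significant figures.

v ≈ 1040 m/s

r_p = 3390 + 981.7 = 4371.7 km = 4.3717×10⁶ m.
r_a = 3390 + 13080 = 16470 km = 1.6470×10⁷ m.
Semi-major axis a = (r_p + r_a)/2 = 10421 km = 1.042×10⁷ m.
Vis-viva: v² = μ(2/r − 1/a) = 4.283×10¹³ × (1.214×10⁻⁷ − 9.596×10⁻⁸) = 1.091×10⁶ m²/s².
v = 1044 m/s.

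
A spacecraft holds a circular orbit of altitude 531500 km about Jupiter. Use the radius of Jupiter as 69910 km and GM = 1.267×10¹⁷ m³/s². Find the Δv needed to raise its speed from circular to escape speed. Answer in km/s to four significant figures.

r = 69910 + 531500 = 601410 km = 6.0141×10⁸ m.
Circular speed v_c = √(μ/r) = 14510 m/s.
Escape speed v_esc = √(2μ/r) = √2 × v_c = 20530 m/s.
Δv = v_esc − v_c = 6012 m/s = 6.012 km/s.

Δv ≈ 6.012 km/s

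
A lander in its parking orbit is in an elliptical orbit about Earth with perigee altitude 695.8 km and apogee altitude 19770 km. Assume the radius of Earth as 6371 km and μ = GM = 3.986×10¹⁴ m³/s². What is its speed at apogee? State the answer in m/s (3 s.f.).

r_p = 6371 + 695.8 = 7066.8 km = 7.0668×10⁶ m.
r_a = 6371 + 19770 = 26141 km = 2.6141×10⁷ m.
Semi-major axis a = (r_p + r_a)/2 = 16604 km = 1.660×10⁷ m.
Vis-viva: v² = μ(2/r − 1/a) = 3.986×10¹⁴ × (7.651×10⁻⁸ − 6.023×10⁻⁸) = 6.490×10⁶ m²/s².
v = 2547 m/s.

v ≈ 2550 m/s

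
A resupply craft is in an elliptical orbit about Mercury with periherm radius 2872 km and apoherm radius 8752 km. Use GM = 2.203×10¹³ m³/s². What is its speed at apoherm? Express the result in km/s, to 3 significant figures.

Semi-major axis a = (r_p + r_a)/2 = 5812.0 km = 5.812×10⁶ m.
Vis-viva: v² = μ(2/r − 1/a) = 2.203×10¹³ × (2.285×10⁻⁷ − 1.721×10⁻⁷) = 1.244×10⁶ m²/s².
v = 1115 m/s = 1.115 km/s.

v ≈ 1.12 km/s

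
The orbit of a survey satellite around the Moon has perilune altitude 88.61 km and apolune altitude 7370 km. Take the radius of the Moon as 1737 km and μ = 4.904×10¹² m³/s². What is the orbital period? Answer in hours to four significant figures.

r_p = 1737 + 88.61 = 1825.6 km = 1.8256×10⁶ m.
r_a = 1737 + 7370 = 9107.0 km = 9.1070×10⁶ m.
Semi-major axis a = (r_p + r_a)/2 = (1825.6 + 9107.0)/2 = 5466.3 km = 5.466×10⁶ m.
By Kepler's third law T = 2π√(a³/μ) = 2π × 5.771×10³ = 3.626×10⁴ s.
= 10.07 hours.

T ≈ 10.07 hours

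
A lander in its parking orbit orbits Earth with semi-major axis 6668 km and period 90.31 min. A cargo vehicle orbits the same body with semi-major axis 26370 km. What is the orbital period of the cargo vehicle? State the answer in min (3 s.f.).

T₂ ≈ 710 min

Kepler's third law: T² ∝ a³, so T₂ = T₁ (a₂/a₁)^(3/2).
a₂/a₁ = 3.955, (a₂/a₁)^(3/2) = 7.865.
T₂ = 90.31 × 7.865 = 710.2 min.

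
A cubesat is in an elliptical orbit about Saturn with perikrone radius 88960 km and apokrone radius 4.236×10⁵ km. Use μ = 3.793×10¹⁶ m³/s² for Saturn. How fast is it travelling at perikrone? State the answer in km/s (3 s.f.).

Semi-major axis a = (r_p + r_a)/2 = 2.5628×10⁵ km = 2.563×10⁸ m.
Vis-viva: v² = μ(2/r − 1/a) = 3.793×10¹⁶ × (2.248×10⁻⁸ − 3.902×10⁻⁹) = 7.047×10⁸ m²/s².
v = 26550 m/s = 26.55 km/s.

v ≈ 26.5 km/s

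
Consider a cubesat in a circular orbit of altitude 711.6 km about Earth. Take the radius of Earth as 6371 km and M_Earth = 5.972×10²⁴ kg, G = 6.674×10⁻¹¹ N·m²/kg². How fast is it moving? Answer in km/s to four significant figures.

μ = GM = 6.674×10⁻¹¹ × 5.972×10²⁴ = 3.986×10¹⁴ m³/s².
r = 6371 + 711.6 = 7082.6 km = 7.0826×10⁶ m.
For a circular orbit v = √(μ/r) = √(3.986×10¹⁴ / 7.083×10⁶) = √(5.627×10⁷) = 7502 m/s.
That is 7.502 km/s.

v ≈ 7.502 km/s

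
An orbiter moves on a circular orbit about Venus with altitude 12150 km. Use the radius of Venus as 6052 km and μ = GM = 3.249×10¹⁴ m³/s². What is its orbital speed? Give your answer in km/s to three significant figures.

v ≈ 4.22 km/s

r = 6052 + 12150 = 18202 km = 1.8202×10⁷ m.
For a circular orbit v = √(μ/r) = √(3.249×10¹⁴ / 1.820×10⁷) = √(1.785×10⁷) = 4225 m/s.
That is 4.225 km/s.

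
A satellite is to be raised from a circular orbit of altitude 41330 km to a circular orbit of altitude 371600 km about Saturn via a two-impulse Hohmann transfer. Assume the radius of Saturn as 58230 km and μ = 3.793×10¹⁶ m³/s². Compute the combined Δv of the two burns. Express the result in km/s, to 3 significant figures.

r₁ = 58230 + 41330 = 99560 km = 9.9560×10⁷ m.
r₂ = 58230 + 371600 = 429830 km = 4.2983×10⁸ m.
Transfer ellipse a_t = (r₁ + r₂)/2 = 2.647×10⁸ m.
At r₁: circular v_c1 = √(μ/r₁) = 19520 m/s; transfer-perikrone v_p = √[μ(2/r₁ − 1/a_t)] = 24870 m/s.
Δv₁ = v_p − v_c1 = 5354 m/s.
At r₂: circular v_c2 = √(μ/r₂) = 9394 m/s; transfer-apokrone v_a = √[μ(2/r₂ − 1/a_t)] = 5761 m/s.
Δv₂ = v_c2 − v_a = 3633 m/s.
Total Δv = Δv₁ + Δv₂ = 8987 m/s = 8.987 km/s.

Δv_total ≈ 8.99 km/s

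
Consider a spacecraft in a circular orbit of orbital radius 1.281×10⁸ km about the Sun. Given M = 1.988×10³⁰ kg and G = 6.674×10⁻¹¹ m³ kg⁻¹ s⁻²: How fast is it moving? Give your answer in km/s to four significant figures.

v ≈ 32.18 km/s

μ = GM = 6.674×10⁻¹¹ × 1.988×10³⁰ = 1.327×10²⁰ m³/s².
r = 1.281×10⁸ km = 1.281×10¹¹ m.
For a circular orbit v = √(μ/r) = √(1.327×10²⁰ / 1.281×10¹¹) = √(1.036×10⁹) = 32180 m/s.
That is 32.18 km/s.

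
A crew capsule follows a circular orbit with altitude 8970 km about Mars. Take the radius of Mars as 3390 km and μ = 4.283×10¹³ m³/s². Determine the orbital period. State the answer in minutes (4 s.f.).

T ≈ 695.3 minutes

r = 3390 + 8970 = 12360 km = 1.2360×10⁷ m.
Kepler's third law: T = 2π√(r³/μ) = 2π√((1.236×10⁷)³ / 4.283×10¹³).
r³/μ = 4.409×10⁷ s², so T = 2π × 6.640×10³ = 4.172×10⁴ s.
Converting: 4.172×10⁴ s ÷ 60.00 = 695.3 minutes.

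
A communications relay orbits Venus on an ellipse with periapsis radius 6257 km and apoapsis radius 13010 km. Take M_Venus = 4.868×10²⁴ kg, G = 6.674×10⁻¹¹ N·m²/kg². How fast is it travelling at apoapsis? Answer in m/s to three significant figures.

v ≈ 4030 m/s

μ = GM = 6.674×10⁻¹¹ × 4.868×10²⁴ = 3.249×10¹⁴ m³/s².
Semi-major axis a = (r_p + r_a)/2 = 9633.5 km = 9.634×10⁶ m.
Vis-viva: v² = μ(2/r − 1/a) = 3.249×10¹⁴ × (1.537×10⁻⁷ − 1.038×10⁻⁷) = 1.622×10⁷ m²/s².
v = 4027 m/s.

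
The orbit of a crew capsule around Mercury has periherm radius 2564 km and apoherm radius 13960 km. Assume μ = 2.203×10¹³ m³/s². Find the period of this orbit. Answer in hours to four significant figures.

T ≈ 8.831 hours

Semi-major axis a = (r_p + r_a)/2 = (2564.0 + 13960)/2 = 8262.0 km = 8.262×10⁶ m.
By Kepler's third law T = 2π√(a³/μ) = 2π × 5.060×10³ = 3.179×10⁴ s.
= 8.831 hours.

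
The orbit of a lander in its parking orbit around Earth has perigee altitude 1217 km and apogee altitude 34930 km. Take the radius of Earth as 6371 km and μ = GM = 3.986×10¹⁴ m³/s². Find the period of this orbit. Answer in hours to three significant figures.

T ≈ 10.6 hours

r_p = 6371 + 1217 = 7588.0 km = 7.5880×10⁶ m.
r_a = 6371 + 34930 = 41301 km = 4.1301×10⁷ m.
Semi-major axis a = (r_p + r_a)/2 = (7588.0 + 41301)/2 = 24444 km = 2.444×10⁷ m.
By Kepler's third law T = 2π√(a³/μ) = 2π × 6.053×10³ = 3.803×10⁴ s.
= 10.57 hours.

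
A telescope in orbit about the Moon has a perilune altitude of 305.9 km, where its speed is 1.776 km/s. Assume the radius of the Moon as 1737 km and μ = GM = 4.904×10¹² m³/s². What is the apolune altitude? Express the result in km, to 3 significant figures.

r_p = 1737 + 305.9 = 2042.9 km = 2.043×10⁶ m.
Specific energy ε = v²/2 − μ/r = -8.234×10⁵ J/kg, so a = −μ/(2ε) = 2.978×10⁶ m.
The apsides satisfy r_p + r_a = 2a, so the apolune radius is 2a − r_p = 3.913×10⁶ m = 3912.7 km.
Apolune altitude = 3912.7 − 1737 = 2175.7 km.

apolune altitude ≈ 2180 km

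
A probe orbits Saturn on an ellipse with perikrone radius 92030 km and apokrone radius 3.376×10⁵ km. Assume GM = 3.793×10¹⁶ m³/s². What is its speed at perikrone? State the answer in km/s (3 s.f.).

Semi-major axis a = (r_p + r_a)/2 = 2.1482×10⁵ km = 2.148×10⁸ m.
Vis-viva: v² = μ(2/r − 1/a) = 3.793×10¹⁶ × (2.173×10⁻⁸ − 4.655×10⁻⁹) = 6.477×10⁸ m²/s².
v = 25450 m/s = 25.45 km/s.

v ≈ 25.5 km/s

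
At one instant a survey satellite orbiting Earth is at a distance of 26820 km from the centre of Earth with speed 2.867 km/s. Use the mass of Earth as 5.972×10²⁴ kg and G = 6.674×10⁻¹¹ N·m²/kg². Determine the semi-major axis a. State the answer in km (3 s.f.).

μ = GM = 6.674×10⁻¹¹ × 5.972×10²⁴ = 3.986×10¹⁴ m³/s².
r = 2.682×10⁷ m.
Vis-viva rearranged: 1/a = 2/r − v²/μ = 7.457×10⁻⁸ − 2.062×10⁻⁸ = 5.395×10⁻⁸ m⁻¹.
a = 1.854×10⁷ m = 18536 km.

a ≈ 18500 km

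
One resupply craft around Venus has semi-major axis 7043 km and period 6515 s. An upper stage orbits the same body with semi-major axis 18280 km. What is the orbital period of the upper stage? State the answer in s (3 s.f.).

T₂ ≈ 27200 s

Kepler's third law: T² ∝ a³, so T₂ = T₁ (a₂/a₁)^(3/2).
a₂/a₁ = 2.595, (a₂/a₁)^(3/2) = 4.181.
T₂ = 6515 × 4.181 = 27240 s.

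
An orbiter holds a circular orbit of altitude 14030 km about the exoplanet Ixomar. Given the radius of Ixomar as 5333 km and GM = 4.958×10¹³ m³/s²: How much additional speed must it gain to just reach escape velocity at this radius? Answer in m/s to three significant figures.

r = 5333 + 14030 = 19363 km = 1.9363×10⁷ m.
Circular speed v_c = √(μ/r) = 1600 m/s.
Escape speed v_esc = √(2μ/r) = √2 × v_c = 2263 m/s.
Δv = v_esc − v_c = 662.8 m/s.

Δv ≈ 663 m/s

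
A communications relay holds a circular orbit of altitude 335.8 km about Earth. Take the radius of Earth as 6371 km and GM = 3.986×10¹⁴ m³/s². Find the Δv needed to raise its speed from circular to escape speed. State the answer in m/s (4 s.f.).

Δv ≈ 3193 m/s

r = 6371 + 335.8 = 6706.8 km = 6.7068×10⁶ m.
Circular speed v_c = √(μ/r) = 7709 m/s.
Escape speed v_esc = √(2μ/r) = √2 × v_c = 10900 m/s.
Δv = v_esc − v_c = 3193 m/s.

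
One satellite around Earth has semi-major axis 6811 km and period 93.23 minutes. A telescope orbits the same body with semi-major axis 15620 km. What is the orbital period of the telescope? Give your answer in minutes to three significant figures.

T₂ ≈ 324 minutes

Kepler's third law: T² ∝ a³, so T₂ = T₁ (a₂/a₁)^(3/2).
a₂/a₁ = 2.293, (a₂/a₁)^(3/2) = 3.473.
T₂ = 93.23 × 3.473 = 323.8 minutes.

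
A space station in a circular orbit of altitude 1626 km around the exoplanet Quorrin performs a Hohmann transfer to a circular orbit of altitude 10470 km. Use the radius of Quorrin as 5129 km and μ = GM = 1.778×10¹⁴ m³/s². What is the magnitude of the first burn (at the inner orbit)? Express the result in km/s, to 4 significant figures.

Δv ≈ 0.9305 km/s

r₁ = 5129 + 1626 = 6755.0 km = 6.7550×10⁶ m.
r₂ = 5129 + 10470 = 15599 km = 1.5599×10⁷ m.
Transfer ellipse a_t = (r₁ + r₂)/2 = 1.118×10⁷ m.
At r₁: circular v_c1 = √(μ/r₁) = 5130 m/s; transfer-periapsis v_p = √[μ(2/r₁ − 1/a_t)] = 6061 m/s.
Δv₁ = v_p − v_c1 = 930.5 m/s.
= 0.9305 km/s.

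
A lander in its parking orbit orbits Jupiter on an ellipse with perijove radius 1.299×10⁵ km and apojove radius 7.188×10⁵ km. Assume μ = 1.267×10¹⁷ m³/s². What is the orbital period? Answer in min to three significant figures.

Semi-major axis a = (r_p + r_a)/2 = (1.2990×10⁵ + 7.1880×10⁵)/2 = 4.2435×10⁵ km = 4.244×10⁸ m.
By Kepler's third law T = 2π√(a³/μ) = 2π × 2.456×10⁴ = 1.543×10⁵ s.
= 2572 min.

T ≈ 2570 min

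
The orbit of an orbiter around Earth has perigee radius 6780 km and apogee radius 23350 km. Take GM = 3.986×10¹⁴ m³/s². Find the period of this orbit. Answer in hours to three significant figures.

T ≈ 5.11 hours

Semi-major axis a = (r_p + r_a)/2 = (6780.0 + 23350)/2 = 15065 km = 1.506×10⁷ m.
By Kepler's third law T = 2π√(a³/μ) = 2π × 2.929×10³ = 1.840×10⁴ s.
= 5.112 hours.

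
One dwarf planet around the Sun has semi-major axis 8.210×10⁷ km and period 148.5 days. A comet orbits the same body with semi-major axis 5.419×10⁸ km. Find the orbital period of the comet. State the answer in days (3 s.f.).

T₂ ≈ 2520 days

Kepler's third law: T² ∝ a³, so T₂ = T₁ (a₂/a₁)^(3/2).
a₂/a₁ = 6.600, (a₂/a₁)^(3/2) = 16.96.
T₂ = 148.5 × 16.96 = 2518 days.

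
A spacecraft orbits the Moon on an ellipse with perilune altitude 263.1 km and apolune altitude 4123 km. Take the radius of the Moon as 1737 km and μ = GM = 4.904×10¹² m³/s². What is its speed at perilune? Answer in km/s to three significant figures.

r_p = 1737 + 263.1 = 2000.1 km = 2.0001×10⁶ m.
r_a = 1737 + 4123 = 5860.0 km = 5.8600×10⁶ m.
Semi-major axis a = (r_p + r_a)/2 = 3930.1 km = 3.930×10⁶ m.
Vis-viva: v² = μ(2/r − 1/a) = 4.904×10¹² × (1.000×10⁻⁶ − 2.544×10⁻⁷) = 3.656×10⁶ m²/s².
v = 1912 m/s = 1.912 km/s.

v ≈ 1.91 km/s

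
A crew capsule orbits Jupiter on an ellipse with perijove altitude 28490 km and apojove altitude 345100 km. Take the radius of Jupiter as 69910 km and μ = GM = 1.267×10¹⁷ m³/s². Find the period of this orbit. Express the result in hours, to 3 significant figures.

r_p = 69910 + 28490 = 98400 km = 9.8400×10⁷ m.
r_a = 69910 + 345100 = 415010 km = 4.1501×10⁸ m.
Semi-major axis a = (r_p + r_a)/2 = (98400 + 4.1501×10⁵)/2 = 2.5670×10⁵ km = 2.567×10⁸ m.
By Kepler's third law T = 2π√(a³/μ) = 2π × 1.155×10⁴ = 7.260×10⁴ s.
= 20.17 hours.

T ≈ 20.2 hours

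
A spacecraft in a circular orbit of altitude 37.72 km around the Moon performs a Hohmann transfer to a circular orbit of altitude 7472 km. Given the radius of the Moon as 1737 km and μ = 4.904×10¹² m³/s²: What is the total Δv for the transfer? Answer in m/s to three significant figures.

Δv_total ≈ 805 m/s

r₁ = 1737 + 37.72 = 1774.7 km = 1.7747×10⁶ m.
r₂ = 1737 + 7472 = 9209.0 km = 9.2090×10⁶ m.
Transfer ellipse a_t = (r₁ + r₂)/2 = 5.492×10⁶ m.
At r₁: circular v_c1 = √(μ/r₁) = 1662 m/s; transfer-perilune v_p = √[μ(2/r₁ − 1/a_t)] = 2153 m/s.
Δv₁ = v_p − v_c1 = 490.3 m/s.
At r₂: circular v_c2 = √(μ/r₂) = 729.7 m/s; transfer-apolune v_a = √[μ(2/r₂ − 1/a_t)] = 414.8 m/s.
Δv₂ = v_c2 − v_a = 314.9 m/s.
Total Δv = Δv₁ + Δv₂ = 805.2 m/s.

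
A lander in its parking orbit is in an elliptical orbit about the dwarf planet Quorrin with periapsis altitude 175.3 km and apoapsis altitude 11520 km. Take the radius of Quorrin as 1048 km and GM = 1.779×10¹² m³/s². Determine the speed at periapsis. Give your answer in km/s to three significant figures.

r_p = 1048 + 175.3 = 1223.3 km = 1.2233×10⁶ m.
r_a = 1048 + 11520 = 12568 km = 1.2568×10⁷ m.
Semi-major axis a = (r_p + r_a)/2 = 6895.6 km = 6.896×10⁶ m.
Vis-viva: v² = μ(2/r − 1/a) = 1.779×10¹² × (1.635×10⁻⁶ − 1.450×10⁻⁷) = 2.651×10⁶ m²/s².
v = 1628 m/s = 1.628 km/s.

v ≈ 1.63 km/s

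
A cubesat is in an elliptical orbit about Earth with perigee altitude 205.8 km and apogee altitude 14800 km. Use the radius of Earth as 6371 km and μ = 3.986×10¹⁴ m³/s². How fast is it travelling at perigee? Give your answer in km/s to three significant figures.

r_p = 6371 + 205.8 = 6576.8 km = 6.5768×10⁶ m.
r_a = 6371 + 14800 = 21171 km = 2.1171×10⁷ m.
Semi-major axis a = (r_p + r_a)/2 = 13874 km = 1.387×10⁷ m.
Vis-viva: v² = μ(2/r − 1/a) = 3.986×10¹⁴ × (3.041×10⁻⁷ − 7.208×10⁻⁸) = 9.248×10⁷ m²/s².
v = 9617 m/s = 9.617 km/s.

v ≈ 9.62 km/s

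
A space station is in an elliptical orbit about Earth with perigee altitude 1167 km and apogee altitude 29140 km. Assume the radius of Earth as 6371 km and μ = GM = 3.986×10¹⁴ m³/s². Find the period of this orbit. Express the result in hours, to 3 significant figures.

r_p = 6371 + 1167 = 7538.0 km = 7.5380×10⁶ m.
r_a = 6371 + 29140 = 35511 km = 3.5511×10⁷ m.
Semi-major axis a = (r_p + r_a)/2 = (7538.0 + 35511)/2 = 21524 km = 2.152×10⁷ m.
By Kepler's third law T = 2π√(a³/μ) = 2π × 5.002×10³ = 3.143×10⁴ s.
= 8.730 hours.

T ≈ 8.73 hours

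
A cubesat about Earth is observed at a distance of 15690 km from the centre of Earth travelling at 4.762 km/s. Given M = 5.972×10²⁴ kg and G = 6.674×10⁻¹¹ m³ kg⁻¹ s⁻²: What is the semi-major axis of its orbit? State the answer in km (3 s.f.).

μ = GM = 6.674×10⁻¹¹ × 5.972×10²⁴ = 3.986×10¹⁴ m³/s².
r = 1.569×10⁷ m.
Specific orbital energy ε = v²/2 − μ/r = (4762)²/2 − 3.986×10¹⁴/1.569×10⁷ = -1.406×10⁷ J/kg.
Since ε = −μ/(2a), a = −μ/(2ε) = 1.417×10⁷ m = 14169 km.

a ≈ 14200 km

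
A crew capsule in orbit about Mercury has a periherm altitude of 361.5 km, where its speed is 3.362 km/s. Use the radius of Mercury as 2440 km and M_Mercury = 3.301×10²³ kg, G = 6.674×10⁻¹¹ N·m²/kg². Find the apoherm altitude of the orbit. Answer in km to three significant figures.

apoherm altitude ≈ 4720 km

μ = GM = 6.674×10⁻¹¹ × 3.301×10²³ = 2.203×10¹³ m³/s².
r_p = 2440 + 361.5 = 2801.5 km = 2.802×10⁶ m.
Specific energy ε = v²/2 − μ/r = -2.212×10⁶ J/kg, so a = −μ/(2ε) = 4.979×10⁶ m.
The apsides satisfy r_p + r_a = 2a, so the apoherm radius is 2a − r_p = 7.156×10⁶ m = 7156.3 km.
Apoherm altitude = 7156.3 − 2440 = 4716.3 km.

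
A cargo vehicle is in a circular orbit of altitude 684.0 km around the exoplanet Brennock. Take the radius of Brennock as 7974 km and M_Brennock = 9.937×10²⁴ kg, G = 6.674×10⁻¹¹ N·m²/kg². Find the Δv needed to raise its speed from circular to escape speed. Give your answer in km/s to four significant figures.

μ = GM = 6.674×10⁻¹¹ × 9.937×10²⁴ = 6.632×10¹⁴ m³/s².
r = 7974 + 684.0 = 8658.0 km = 8.6580×10⁶ m.
Circular speed v_c = √(μ/r) = 8752 m/s.
Escape speed v_esc = √(2μ/r) = √2 × v_c = 12380 m/s.
Δv = v_esc − v_c = 3625 m/s = 3.625 km/s.

Δv ≈ 3.625 km/s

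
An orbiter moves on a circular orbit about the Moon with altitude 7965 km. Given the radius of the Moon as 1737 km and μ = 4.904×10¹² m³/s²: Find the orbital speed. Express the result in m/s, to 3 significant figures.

v ≈ 711 m/s

r = 1737 + 7965 = 9702.0 km = 9.7020×10⁶ m.
For a circular orbit v = √(μ/r) = √(4.904×10¹² / 9.702×10⁶) = √(5.055×10⁵) = 711.0 m/s.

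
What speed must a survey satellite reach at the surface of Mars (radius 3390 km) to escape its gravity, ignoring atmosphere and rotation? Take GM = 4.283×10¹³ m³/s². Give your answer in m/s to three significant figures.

r = R = 3.390×10⁶ m.
Escape speed v_esc = √(2μ/r) = √(2 × 4.283×10¹³ / 3.390×10⁶) = √(2.527×10⁷) = 5027 m/s.

v_esc ≈ 5030 m/s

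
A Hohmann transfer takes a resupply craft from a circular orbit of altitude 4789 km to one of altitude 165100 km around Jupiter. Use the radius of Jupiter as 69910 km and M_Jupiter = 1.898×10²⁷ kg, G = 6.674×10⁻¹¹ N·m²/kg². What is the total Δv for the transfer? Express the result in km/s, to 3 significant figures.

Δv_total ≈ 16.6 km/s

μ = GM = 6.674×10⁻¹¹ × 1.898×10²⁷ = 1.267×10¹⁷ m³/s².
r₁ = 69910 + 4789 = 74699 km = 7.4699×10⁷ m.
r₂ = 69910 + 165100 = 235010 km = 2.3501×10⁸ m.
Transfer ellipse a_t = (r₁ + r₂)/2 = 1.549×10⁸ m.
At r₁: circular v_c1 = √(μ/r₁) = 41180 m/s; transfer-perijove v_p = √[μ(2/r₁ − 1/a_t)] = 50730 m/s.
Δv₁ = v_p − v_c1 = 9550 m/s.
At r₂: circular v_c2 = √(μ/r₂) = 23220 m/s; transfer-apojove v_a = √[μ(2/r₂ − 1/a_t)] = 16120 m/s.
Δv₂ = v_c2 − v_a = 7092 m/s.
Total Δv = Δv₁ + Δv₂ = 16640 m/s = 16.64 km/s.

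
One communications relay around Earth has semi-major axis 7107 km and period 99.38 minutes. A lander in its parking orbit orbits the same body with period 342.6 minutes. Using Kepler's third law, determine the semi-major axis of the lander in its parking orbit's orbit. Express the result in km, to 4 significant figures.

a₂ ≈ 16220 km

Kepler's third law: a³ ∝ T², so a₂ = a₁ (T₂/T₁)^(2/3).
T₂/T₁ = 3.447, (T₂/T₁)^(2/3) = 2.282.
a₂ = 7107 × 2.282 = 16220 km.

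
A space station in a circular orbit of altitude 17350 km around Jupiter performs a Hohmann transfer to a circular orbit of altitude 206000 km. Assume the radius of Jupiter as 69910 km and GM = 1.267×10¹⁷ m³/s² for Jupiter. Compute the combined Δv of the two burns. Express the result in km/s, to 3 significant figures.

Δv_total ≈ 15.4 km/s

r₁ = 69910 + 17350 = 87260 km = 8.7260×10⁷ m.
r₂ = 69910 + 206000 = 275910 km = 2.7591×10⁸ m.
Transfer ellipse a_t = (r₁ + r₂)/2 = 1.816×10⁸ m.
At r₁: circular v_c1 = √(μ/r₁) = 38100 m/s; transfer-perijove v_p = √[μ(2/r₁ − 1/a_t)] = 46970 m/s.
Δv₁ = v_p − v_c1 = 8866 m/s.
At r₂: circular v_c2 = √(μ/r₂) = 21430 m/s; transfer-apojove v_a = √[μ(2/r₂ − 1/a_t)] = 14850 m/s.
Δv₂ = v_c2 − v_a = 6574 m/s.
Total Δv = Δv₁ + Δv₂ = 15440 m/s = 15.44 km/s.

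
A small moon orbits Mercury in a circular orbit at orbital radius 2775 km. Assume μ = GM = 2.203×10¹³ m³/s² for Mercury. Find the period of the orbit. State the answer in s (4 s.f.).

r = 2775 km = 2.775×10⁶ m.
Kepler's third law: T = 2π√(r³/μ) = 2π√((2.775×10⁶)³ / 2.203×10¹³).
r³/μ = 9.700×10⁵ s², so T = 2π × 9.849×10² = 6.188×10³ s.

T ≈ 6188 s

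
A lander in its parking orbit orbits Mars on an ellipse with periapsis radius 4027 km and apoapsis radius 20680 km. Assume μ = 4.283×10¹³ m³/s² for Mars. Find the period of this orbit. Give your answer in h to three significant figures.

Semi-major axis a = (r_p + r_a)/2 = (4027.0 + 20680)/2 = 12354 km = 1.235×10⁷ m.
By Kepler's third law T = 2π√(a³/μ) = 2π × 6.635×10³ = 4.169×10⁴ s.
= 11.58 h.

T ≈ 11.6 h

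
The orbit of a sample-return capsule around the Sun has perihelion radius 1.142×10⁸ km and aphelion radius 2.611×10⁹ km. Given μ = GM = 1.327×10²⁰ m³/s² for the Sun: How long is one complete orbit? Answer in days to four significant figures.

Semi-major axis a = (r_p + r_a)/2 = (1.1420×10⁸ + 2.6110×10⁹)/2 = 1.3626×10⁹ km = 1.363×10¹² m.
By Kepler's third law T = 2π√(a³/μ) = 2π × 1.381×10⁸ = 8.676×10⁸ s.
= 10040 days.

T ≈ 10040 days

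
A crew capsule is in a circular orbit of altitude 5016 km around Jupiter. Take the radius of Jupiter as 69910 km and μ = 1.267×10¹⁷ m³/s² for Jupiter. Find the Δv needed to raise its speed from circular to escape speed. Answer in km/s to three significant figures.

r = 69910 + 5016 = 74926 km = 7.4926×10⁷ m.
Circular speed v_c = √(μ/r) = 41120 m/s.
Escape speed v_esc = √(2μ/r) = √2 × v_c = 58150 m/s.
Δv = v_esc − v_c = 17030 m/s = 17.03 km/s.

Δv ≈ 17.0 km/s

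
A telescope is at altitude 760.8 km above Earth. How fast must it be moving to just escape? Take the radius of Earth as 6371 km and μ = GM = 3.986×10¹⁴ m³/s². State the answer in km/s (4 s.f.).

v_esc ≈ 10.57 km/s

r = 6371 + 760.8 = 7131.8 km = 7.1318×10⁶ m.
Escape speed v_esc = √(2μ/r) = √(2 × 3.986×10¹⁴ / 7.132×10⁶) = √(1.118×10⁸) = 10570 m/s.
= 10.57 km/s.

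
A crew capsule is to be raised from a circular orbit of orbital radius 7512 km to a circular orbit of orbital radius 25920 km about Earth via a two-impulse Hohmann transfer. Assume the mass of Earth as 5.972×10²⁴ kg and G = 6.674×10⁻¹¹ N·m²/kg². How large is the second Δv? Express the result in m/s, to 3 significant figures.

Δv ≈ 1290 m/s

μ = GM = 6.674×10⁻¹¹ × 5.972×10²⁴ = 3.986×10¹⁴ m³/s².
r₁ = 7512 km = 7.512×10⁶ m.
r₂ = 25920 km = 2.592×10⁷ m.
Transfer ellipse a_t = (r₁ + r₂)/2 = 1.672×10⁷ m.
At r₁: circular v_c1 = √(μ/r₁) = 7284 m/s; transfer-perigee v_p = √[μ(2/r₁ − 1/a_t)] = 9070 m/s.
At r₂: circular v_c2 = √(μ/r₂) = 3921 m/s; transfer-apogee v_a = √[μ(2/r₂ − 1/a_t)] = 2629 m/s.
Δv₂ = v_c2 − v_a = 1293 m/s.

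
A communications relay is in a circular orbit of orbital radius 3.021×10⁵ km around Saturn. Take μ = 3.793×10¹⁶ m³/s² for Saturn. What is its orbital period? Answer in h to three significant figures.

T ≈ 47.1 h

r = 3.021×10⁵ km = 3.021×10⁸ m.
Kepler's third law: T = 2π√(r³/μ) = 2π√((3.021×10⁸)³ / 3.793×10¹⁶).
r³/μ = 7.269×10⁸ s², so T = 2π × 2.696×10⁴ = 1.694×10⁵ s.
Converting: 1.694×10⁵ s ÷ 3600 = 47.06 h.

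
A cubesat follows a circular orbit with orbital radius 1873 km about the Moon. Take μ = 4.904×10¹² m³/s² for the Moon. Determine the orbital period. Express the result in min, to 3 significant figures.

r = 1873 km = 1.873×10⁶ m.
Kepler's third law: T = 2π√(r³/μ) = 2π√((1.873×10⁶)³ / 4.904×10¹²).
r³/μ = 1.340×10⁶ s², so T = 2π × 1.158×10³ = 7.273×10³ s.
Converting: 7.273×10³ s ÷ 60.00 = 121.2 min.

T ≈ 121 min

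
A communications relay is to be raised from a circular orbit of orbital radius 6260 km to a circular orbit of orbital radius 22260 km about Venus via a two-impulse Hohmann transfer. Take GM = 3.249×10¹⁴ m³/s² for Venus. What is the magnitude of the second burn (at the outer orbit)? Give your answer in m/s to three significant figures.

Δv ≈ 1290 m/s

r₁ = 6260 km = 6.260×10⁶ m.
r₂ = 22260 km = 2.226×10⁷ m.
Transfer ellipse a_t = (r₁ + r₂)/2 = 1.426×10⁷ m.
At r₁: circular v_c1 = √(μ/r₁) = 7204 m/s; transfer-periapsis v_p = √[μ(2/r₁ − 1/a_t)] = 9001 m/s.
At r₂: circular v_c2 = √(μ/r₂) = 3820 m/s; transfer-apoapsis v_a = √[μ(2/r₂ − 1/a_t)] = 2531 m/s.
Δv₂ = v_c2 − v_a = 1289 m/s.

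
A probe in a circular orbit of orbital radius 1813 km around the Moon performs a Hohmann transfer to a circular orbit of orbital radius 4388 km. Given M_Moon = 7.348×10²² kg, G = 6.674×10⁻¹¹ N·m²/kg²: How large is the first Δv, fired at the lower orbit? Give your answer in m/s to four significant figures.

μ = GM = 6.674×10⁻¹¹ × 7.348×10²² = 4.904×10¹² m³/s².
r₁ = 1813 km = 1.813×10⁶ m.
r₂ = 4388 km = 4.388×10⁶ m.
Transfer ellipse a_t = (r₁ + r₂)/2 = 3.100×10⁶ m.
At r₁: circular v_c1 = √(μ/r₁) = 1645 m/s; transfer-perilune v_p = √[μ(2/r₁ − 1/a_t)] = 1957 m/s.
Δv₁ = v_p − v_c1 = 311.9 m/s.

Δv ≈ 311.9 m/s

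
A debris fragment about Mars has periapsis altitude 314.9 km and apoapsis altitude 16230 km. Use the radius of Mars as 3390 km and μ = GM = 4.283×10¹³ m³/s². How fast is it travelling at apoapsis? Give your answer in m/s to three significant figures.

r_p = 3390 + 314.9 = 3704.9 km = 3.7049×10⁶ m.
r_a = 3390 + 16230 = 19620 km = 1.9620×10⁷ m.
Semi-major axis a = (r_p + r_a)/2 = 11662 km = 1.166×10⁷ m.
Vis-viva: v² = μ(2/r − 1/a) = 4.283×10¹³ × (1.019×10⁻⁷ − 8.575×10⁻⁸) = 6.935×10⁵ m²/s².
v = 832.8 m/s.

v ≈ 833 m/s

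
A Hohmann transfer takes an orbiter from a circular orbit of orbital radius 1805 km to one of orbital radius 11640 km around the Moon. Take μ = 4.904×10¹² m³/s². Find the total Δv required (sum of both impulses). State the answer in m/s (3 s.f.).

Δv_total ≈ 833 m/s

r₁ = 1805 km = 1.805×10⁶ m.
r₂ = 11640 km = 1.164×10⁷ m.
Transfer ellipse a_t = (r₁ + r₂)/2 = 6.722×10⁶ m.
At r₁: circular v_c1 = √(μ/r₁) = 1648 m/s; transfer-perilune v_p = √[μ(2/r₁ − 1/a_t)] = 2169 m/s.
Δv₁ = v_p − v_c1 = 520.6 m/s.
At r₂: circular v_c2 = √(μ/r₂) = 649.1 m/s; transfer-apolune v_a = √[μ(2/r₂ − 1/a_t)] = 336.3 m/s.
Δv₂ = v_c2 − v_a = 312.7 m/s.
Total Δv = Δv₁ + Δv₂ = 833.4 m/s.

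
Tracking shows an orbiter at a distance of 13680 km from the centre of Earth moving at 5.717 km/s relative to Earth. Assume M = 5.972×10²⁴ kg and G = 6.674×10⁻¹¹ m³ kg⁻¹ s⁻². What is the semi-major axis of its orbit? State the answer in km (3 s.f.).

μ = GM = 6.674×10⁻¹¹ × 5.972×10²⁴ = 3.986×10¹⁴ m³/s².
r = 1.368×10⁷ m.
Specific orbital energy ε = v²/2 − μ/r = (5717)²/2 − 3.986×10¹⁴/1.368×10⁷ = -1.279×10⁷ J/kg.
Since ε = −μ/(2a), a = −μ/(2ε) = 1.558×10⁷ m = 15577 km.

a ≈ 15600 km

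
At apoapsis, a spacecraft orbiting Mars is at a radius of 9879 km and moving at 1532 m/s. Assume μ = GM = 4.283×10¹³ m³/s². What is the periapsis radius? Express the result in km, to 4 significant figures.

r_a = 9.879×10⁶ m.
Specific energy ε = v²/2 − μ/r = -3.162×10⁶ J/kg, so a = −μ/(2ε) = 6.773×10⁶ m.
The apsides satisfy r_p + r_a = 2a, so the periapsis radius is 2a − r_a = 3.666×10⁶ m = 3666.5 km.

periapsis radius ≈ 3666 km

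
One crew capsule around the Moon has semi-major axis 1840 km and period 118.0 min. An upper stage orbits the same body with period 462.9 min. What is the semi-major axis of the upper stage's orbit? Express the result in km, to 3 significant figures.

Kepler's third law: a³ ∝ T², so a₂ = a₁ (T₂/T₁)^(2/3).
T₂/T₁ = 3.923, (T₂/T₁)^(2/3) = 2.487.
a₂ = 1840 × 2.487 = 4577 km.

a₂ ≈ 4580 km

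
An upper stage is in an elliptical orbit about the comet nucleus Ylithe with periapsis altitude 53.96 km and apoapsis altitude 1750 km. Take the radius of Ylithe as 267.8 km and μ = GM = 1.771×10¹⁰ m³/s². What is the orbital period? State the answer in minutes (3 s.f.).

T ≈ 996 minutes

r_p = 267.8 + 53.96 = 321.76 km = 3.2176×10⁵ m.
r_a = 267.8 + 1750 = 2017.8 km = 2.0178×10⁶ m.
Semi-major axis a = (r_p + r_a)/2 = (321.76 + 2017.8)/2 = 1169.8 km = 1.170×10⁶ m.
By Kepler's third law T = 2π√(a³/μ) = 2π × 9.507×10³ = 5.973×10⁴ s.
= 995.6 minutes.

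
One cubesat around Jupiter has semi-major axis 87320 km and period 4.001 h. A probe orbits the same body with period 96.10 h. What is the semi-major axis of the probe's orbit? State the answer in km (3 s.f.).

a₂ ≈ 7.27×10⁵ km

Kepler's third law: a³ ∝ T², so a₂ = a₁ (T₂/T₁)^(2/3).
T₂/T₁ = 24.02, (T₂/T₁)^(2/3) = 8.325.
a₂ = 87320 × 8.325 = 7.269×10⁵ km.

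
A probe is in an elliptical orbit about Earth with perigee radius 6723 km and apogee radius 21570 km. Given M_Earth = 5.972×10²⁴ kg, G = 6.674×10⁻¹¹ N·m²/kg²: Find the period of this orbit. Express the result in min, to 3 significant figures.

T ≈ 279 min

μ = GM = 6.674×10⁻¹¹ × 5.972×10²⁴ = 3.986×10¹⁴ m³/s².
Semi-major axis a = (r_p + r_a)/2 = (6723.0 + 21570)/2 = 14146 km = 1.415×10⁷ m.
By Kepler's third law T = 2π√(a³/μ) = 2π × 2.665×10³ = 1.675×10⁴ s.
= 279.1 min.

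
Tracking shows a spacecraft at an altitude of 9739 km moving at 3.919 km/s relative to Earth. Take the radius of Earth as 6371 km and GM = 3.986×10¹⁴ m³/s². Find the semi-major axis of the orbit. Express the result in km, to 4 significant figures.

a ≈ 11680 km

r = 6371 + 9739 = 16110 km = 1.611×10⁷ m.
Specific orbital energy ε = v²/2 − μ/r = (3919)²/2 − 3.986×10¹⁴/1.611×10⁷ = -1.706×10⁷ J/kg.
Since ε = −μ/(2a), a = −μ/(2ε) = 1.168×10⁷ m = 11680 km.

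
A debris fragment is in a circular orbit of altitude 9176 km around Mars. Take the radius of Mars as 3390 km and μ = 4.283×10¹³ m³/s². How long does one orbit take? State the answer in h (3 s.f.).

T ≈ 11.9 h

r = 3390 + 9176 = 12566 km = 1.2566×10⁷ m.
Kepler's third law: T = 2π√(r³/μ) = 2π√((1.257×10⁷)³ / 4.283×10¹³).
r³/μ = 4.633×10⁷ s², so T = 2π × 6.806×10³ = 4.277×10⁴ s.
Converting: 4.277×10⁴ s ÷ 3600 = 11.88 h.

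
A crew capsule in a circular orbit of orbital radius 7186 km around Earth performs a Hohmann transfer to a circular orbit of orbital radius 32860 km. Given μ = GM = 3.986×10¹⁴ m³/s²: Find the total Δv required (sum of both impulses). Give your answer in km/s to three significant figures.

r₁ = 7186 km = 7.186×10⁶ m.
r₂ = 32860 km = 3.286×10⁷ m.
Transfer ellipse a_t = (r₁ + r₂)/2 = 2.002×10⁷ m.
At r₁: circular v_c1 = √(μ/r₁) = 7448 m/s; transfer-perigee v_p = √[μ(2/r₁ − 1/a_t)] = 9541 m/s.
Δv₁ = v_p − v_c1 = 2093 m/s.
At r₂: circular v_c2 = √(μ/r₂) = 3483 m/s; transfer-apogee v_a = √[μ(2/r₂ − 1/a_t)] = 2086 m/s.
Δv₂ = v_c2 − v_a = 1396 m/s.
Total Δv = Δv₁ + Δv₂ = 3490 m/s = 3.490 km/s.

Δv_total ≈ 3.49 km/s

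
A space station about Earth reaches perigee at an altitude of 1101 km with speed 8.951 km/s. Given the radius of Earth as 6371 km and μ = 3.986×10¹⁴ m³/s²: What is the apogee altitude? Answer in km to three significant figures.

r_p = 6371 + 1101 = 7472.0 km = 7.472×10⁶ m.
Specific energy ε = v²/2 − μ/r = -1.329×10⁷ J/kg, so a = −μ/(2ε) = 1.500×10⁷ m.
The apsides satisfy r_p + r_a = 2a, so the apogee radius is 2a − r_p = 2.253×10⁷ m = 22530 km.
Apogee altitude = 22530 − 6371 = 16159 km.

apogee altitude ≈ 16200 km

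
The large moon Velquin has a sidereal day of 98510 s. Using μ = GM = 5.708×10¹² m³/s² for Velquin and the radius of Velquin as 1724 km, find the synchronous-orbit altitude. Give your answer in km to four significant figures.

h_sync ≈ 9471 km

A synchronous orbit has period T, so by Kepler's third law a = (μT²/4π²)^(1/3).
μT²/4π² = 5.708×10¹² × (9.851×10⁴)² / 39.48 = 1.403×10²¹ m³.
a = 1.120×10⁷ m = 11195 km.
Altitude h = a − R = 11195 − 1724 = 9471.1 km.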